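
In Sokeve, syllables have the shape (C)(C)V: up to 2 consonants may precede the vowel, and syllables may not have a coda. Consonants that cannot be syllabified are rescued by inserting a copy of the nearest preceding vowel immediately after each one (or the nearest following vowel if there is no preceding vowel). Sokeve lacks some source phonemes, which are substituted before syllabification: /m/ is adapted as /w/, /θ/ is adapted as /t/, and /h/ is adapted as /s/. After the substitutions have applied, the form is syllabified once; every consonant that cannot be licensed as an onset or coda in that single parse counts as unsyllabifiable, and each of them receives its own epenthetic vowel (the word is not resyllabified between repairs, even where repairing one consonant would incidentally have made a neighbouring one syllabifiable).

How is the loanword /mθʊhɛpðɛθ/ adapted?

wtʊsɛpðɛtɛ

Substitution: /m/ → /w/, /θ/ → /t/, /h/ → /s/, giving /wtʊsɛpðɛt/.
The consonants /t/ cannot be parsed into a legal (C)(C)V syllable (no codas are permitted; onsets may contain at most 2 consonants).
Inserting the epenthetic vowel yields /t/ → /tɛ/.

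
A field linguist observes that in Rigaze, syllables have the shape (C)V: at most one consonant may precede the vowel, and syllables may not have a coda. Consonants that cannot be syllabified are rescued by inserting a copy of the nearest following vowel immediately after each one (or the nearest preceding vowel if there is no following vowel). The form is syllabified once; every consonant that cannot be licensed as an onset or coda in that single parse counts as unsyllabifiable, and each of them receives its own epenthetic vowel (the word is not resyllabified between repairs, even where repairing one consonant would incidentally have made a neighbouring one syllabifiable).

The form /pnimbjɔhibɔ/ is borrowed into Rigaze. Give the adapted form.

pinimɔbɔjɔhibɔ

Syllabifying with onset maximization leaves /p/, /m/, /b/ stranded (no codas are permitted; onsets are limited to one consonant).
Each unlicensed consonant becomes the onset of a new syllable: /p/ → /pi/, /m/ → /mɔ/, /b/ → /bɔ/.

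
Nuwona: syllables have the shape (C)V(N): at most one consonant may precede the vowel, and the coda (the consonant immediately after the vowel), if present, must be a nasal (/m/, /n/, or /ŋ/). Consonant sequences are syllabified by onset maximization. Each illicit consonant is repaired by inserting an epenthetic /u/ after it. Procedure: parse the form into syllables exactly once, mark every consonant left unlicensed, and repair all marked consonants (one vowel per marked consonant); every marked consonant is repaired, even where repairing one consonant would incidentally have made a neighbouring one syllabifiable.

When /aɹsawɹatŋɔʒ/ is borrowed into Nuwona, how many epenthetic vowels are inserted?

The unsyllabifiable consonants are /ɹ/, /w/, /t/, /ʒ/; each receives one epenthetic vowel.

4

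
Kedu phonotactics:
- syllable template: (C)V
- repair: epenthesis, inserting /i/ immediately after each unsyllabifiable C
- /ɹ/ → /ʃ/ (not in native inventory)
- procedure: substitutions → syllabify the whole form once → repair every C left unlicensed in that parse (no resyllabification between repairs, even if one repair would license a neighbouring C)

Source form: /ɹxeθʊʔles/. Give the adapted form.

ʃixeθʊʔilesi

Substitution: /ɹ/ → /ʃ/, giving /ʃxeθʊʔles/.
Syllabifying with onset maximization leaves /ʃ/, /ʔ/, /s/ stranded (no codas are permitted; onsets are limited to one consonant).
Inserting the epenthetic vowel yields /ʃ/ → /ʃi/, /ʔ/ → /ʔi/, /s/ → /si/.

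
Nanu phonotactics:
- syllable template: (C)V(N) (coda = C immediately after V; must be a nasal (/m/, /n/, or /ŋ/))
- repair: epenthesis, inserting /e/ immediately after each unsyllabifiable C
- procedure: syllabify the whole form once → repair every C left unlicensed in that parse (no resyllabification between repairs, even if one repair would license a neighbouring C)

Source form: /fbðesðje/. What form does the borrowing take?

febeðeseðeje

The consonants /f/, /b/, /s/, /ð/ cannot be parsed into a legal (C)V(N) syllable (only a nasal (/m/, /n/, or /ŋ/) is licensed in coda position; onsets are limited to one consonant).
Epenthesis after each stranded consonant: /f/ → /fe/, /b/ → /be/, /s/ → /se/, /ð/ → /ðe/.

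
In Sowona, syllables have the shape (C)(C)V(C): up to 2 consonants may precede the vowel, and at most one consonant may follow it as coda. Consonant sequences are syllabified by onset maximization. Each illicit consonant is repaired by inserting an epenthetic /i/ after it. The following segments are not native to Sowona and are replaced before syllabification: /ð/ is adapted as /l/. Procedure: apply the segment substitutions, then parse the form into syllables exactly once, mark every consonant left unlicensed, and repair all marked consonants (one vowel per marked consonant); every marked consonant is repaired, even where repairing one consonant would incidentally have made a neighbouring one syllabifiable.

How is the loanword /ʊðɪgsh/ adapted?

ʊlɪgsihi

Substitution: /ð/ → /l/, giving /ʊlɪgsh/.
The consonants /s/, /h/ cannot be parsed into a legal (C)(C)V(C) syllable (at most one coda consonant is licensed; onsets may contain at most 2 consonants).
Each unlicensed consonant becomes the onset of a new syllable: /s/ → /si/, /h/ → /hi/.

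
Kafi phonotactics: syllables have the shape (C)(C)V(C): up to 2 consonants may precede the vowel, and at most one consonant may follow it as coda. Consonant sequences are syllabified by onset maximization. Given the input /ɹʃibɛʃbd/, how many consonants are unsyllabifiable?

2

Under (C)(C)V(C), the unsyllabifiable consonants are /b/, /d/ (at most one coda consonant is licensed; onsets may contain at most 2 consonants).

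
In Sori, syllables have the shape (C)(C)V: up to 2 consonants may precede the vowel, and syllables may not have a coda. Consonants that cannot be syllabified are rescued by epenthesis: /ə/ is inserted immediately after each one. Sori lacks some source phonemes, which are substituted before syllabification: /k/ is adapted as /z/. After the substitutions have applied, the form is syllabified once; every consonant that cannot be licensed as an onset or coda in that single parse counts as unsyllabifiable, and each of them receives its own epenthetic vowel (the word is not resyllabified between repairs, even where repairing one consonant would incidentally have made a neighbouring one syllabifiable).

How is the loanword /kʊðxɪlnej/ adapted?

Substitution: /k/ → /z/, giving /zʊðxɪlnej/.
The consonants /j/ cannot be parsed into a legal (C)(C)V syllable (no codas are permitted; onsets may contain at most 2 consonants).
Epenthesis after each stranded consonant: /j/ → /jə/.

zʊðxɪlnejə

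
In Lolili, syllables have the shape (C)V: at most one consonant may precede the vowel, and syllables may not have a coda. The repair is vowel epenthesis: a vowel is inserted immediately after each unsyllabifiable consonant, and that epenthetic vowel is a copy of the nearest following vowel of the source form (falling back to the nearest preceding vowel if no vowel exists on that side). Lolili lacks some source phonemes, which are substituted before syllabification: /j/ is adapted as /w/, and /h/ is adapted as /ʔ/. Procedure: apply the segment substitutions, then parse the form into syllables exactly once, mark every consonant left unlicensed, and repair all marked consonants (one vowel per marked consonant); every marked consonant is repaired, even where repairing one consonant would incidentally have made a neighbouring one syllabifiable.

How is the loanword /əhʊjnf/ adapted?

Substitution: /h/ → /ʔ/, /j/ → /w/, giving /əʔʊwnf/.
Under (C)V, the unsyllabifiable consonants are /w/, /n/, /f/ (no codas are permitted; onsets are limited to one consonant).
Each unlicensed consonant becomes the onset of a new syllable: /w/ → /wʊ/, /n/ → /nʊ/, /f/ → /fʊ/.

əʔʊwʊnʊfʊ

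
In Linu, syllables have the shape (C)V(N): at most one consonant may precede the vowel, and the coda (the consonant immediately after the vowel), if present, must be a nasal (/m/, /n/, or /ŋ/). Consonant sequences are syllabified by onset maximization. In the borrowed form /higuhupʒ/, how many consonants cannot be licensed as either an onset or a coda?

2

Under (C)V(N), the unsyllabifiable consonants are /p/, /ʒ/ (only a nasal (/m/, /n/, or /ŋ/) is licensed in coda position; onsets are limited to one consonant).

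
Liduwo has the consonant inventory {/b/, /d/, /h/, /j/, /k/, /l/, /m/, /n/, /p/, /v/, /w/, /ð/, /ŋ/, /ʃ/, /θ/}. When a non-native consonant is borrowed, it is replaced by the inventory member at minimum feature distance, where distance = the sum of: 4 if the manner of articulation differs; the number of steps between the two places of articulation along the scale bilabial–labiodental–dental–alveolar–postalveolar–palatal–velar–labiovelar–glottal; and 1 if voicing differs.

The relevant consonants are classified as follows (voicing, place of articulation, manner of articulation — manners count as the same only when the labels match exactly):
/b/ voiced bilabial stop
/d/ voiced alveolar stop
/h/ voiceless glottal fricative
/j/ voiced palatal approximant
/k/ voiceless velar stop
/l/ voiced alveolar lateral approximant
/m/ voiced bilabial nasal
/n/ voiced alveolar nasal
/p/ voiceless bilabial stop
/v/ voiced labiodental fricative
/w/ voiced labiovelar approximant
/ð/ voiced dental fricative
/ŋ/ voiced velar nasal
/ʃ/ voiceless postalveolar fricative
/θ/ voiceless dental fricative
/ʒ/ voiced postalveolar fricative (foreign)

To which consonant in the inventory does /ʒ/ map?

ʃ

/ʃ/ is closest: same manner (fricative), place distance 0 (postalveolar→postalveolar), voicing differs (+1); total 1. Next closest is /ð/ at distance 2.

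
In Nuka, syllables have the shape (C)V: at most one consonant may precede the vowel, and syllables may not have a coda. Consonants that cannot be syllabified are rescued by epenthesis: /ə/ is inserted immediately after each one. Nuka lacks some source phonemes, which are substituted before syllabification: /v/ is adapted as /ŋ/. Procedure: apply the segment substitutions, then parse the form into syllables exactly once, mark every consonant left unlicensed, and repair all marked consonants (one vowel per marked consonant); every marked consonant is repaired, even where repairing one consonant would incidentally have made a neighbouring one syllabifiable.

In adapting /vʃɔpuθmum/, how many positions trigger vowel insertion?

3

After substitution the input is /ŋʃɔpuθmum/.
The unsyllabifiable consonants are /ŋ/, /θ/, /m/; each receives one epenthetic vowel.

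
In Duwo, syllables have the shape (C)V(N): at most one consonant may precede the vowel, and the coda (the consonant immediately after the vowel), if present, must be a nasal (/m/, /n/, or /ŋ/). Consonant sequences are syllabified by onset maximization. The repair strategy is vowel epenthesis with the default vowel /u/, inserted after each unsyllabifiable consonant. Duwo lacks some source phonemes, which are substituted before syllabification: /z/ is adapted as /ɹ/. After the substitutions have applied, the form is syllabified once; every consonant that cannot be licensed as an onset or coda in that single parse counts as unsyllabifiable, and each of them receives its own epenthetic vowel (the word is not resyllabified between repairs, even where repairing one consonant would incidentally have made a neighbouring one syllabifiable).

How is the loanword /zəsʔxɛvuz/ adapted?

Substitution: /z/ → /ɹ/, giving /ɹəsʔxɛvuɹ/.
Syllabifying with onset maximization leaves /s/, /ʔ/, /ɹ/ stranded (only a nasal (/m/, /n/, or /ŋ/) is licensed in coda position; onsets are limited to one consonant).
Inserting the epenthetic vowel yields /s/ → /su/, /ʔ/ → /ʔu/, /ɹ/ → /ɹu/.

ɹəsuʔuxɛvuɹu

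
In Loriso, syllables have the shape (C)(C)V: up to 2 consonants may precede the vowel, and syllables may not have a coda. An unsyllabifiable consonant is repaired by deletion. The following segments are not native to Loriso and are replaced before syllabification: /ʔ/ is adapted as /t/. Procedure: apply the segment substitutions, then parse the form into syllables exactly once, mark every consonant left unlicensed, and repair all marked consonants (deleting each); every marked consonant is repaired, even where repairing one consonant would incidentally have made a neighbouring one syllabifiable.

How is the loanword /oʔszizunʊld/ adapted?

Substitution: /ʔ/ → /t/, giving /otszizunʊld/.
The consonants /t/, /l/, /d/ cannot be parsed into a legal (C)(C)V syllable (no codas are permitted; onsets may contain at most 2 consonants).
Deletion applies to /t/, /l/, /d/.

oszizunʊ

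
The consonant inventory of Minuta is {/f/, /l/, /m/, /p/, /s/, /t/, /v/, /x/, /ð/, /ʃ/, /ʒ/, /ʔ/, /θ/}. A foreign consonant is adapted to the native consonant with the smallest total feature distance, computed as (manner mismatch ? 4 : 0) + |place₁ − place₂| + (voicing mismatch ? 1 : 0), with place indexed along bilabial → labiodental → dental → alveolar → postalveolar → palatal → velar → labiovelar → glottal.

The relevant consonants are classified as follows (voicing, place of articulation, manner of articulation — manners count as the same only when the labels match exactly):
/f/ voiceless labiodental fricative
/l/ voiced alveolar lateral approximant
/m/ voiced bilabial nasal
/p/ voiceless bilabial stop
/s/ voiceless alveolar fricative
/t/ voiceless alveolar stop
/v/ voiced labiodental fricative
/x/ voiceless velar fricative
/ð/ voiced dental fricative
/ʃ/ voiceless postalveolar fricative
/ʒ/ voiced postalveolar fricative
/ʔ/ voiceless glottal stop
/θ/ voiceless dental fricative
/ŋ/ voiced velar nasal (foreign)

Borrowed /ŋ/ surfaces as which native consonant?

x

/x/ is closest: manner differs (nasal→fricative, +4), place distance 0 (velar→velar), voicing differs (+1); total 5. Next closest is /m/ at distance 6.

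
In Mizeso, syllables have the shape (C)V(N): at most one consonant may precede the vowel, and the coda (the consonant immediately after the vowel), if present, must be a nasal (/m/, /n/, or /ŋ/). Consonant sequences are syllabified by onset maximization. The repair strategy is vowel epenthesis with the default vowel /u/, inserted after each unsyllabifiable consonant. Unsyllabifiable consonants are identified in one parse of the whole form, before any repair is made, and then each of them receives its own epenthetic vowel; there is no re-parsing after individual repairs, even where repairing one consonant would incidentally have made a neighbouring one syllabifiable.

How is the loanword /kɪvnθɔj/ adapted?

kɪvunuθɔju

Syllabifying with onset maximization leaves /v/, /n/, /j/ stranded (only a nasal (/m/, /n/, or /ŋ/) is licensed in coda position; onsets are limited to one consonant).
Epenthesis after each stranded consonant: /v/ → /vu/, /n/ → /nu/, /j/ → /ju/.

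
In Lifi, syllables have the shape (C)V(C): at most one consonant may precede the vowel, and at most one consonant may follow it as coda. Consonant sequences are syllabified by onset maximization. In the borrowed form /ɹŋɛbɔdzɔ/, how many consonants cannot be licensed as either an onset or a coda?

The consonants /ɹ/ cannot be parsed into a legal (C)V(C) syllable (at most one coda consonant is licensed; onsets are limited to one consonant).

1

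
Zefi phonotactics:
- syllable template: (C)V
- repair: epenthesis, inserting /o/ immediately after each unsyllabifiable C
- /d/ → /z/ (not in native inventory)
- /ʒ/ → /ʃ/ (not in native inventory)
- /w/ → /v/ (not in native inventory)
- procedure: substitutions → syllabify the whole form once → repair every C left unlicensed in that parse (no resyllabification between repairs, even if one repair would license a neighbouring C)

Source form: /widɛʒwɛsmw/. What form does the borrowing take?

vizɛʃovɛsomovo

Substitution: /w/ → /v/, /d/ → /z/, /ʒ/ → /ʃ/, giving /vizɛʃvɛsmv/.
The consonants /ʃ/, /s/, /m/, /v/ cannot be parsed into a legal (C)V syllable (no codas are permitted; onsets are limited to one consonant).
Inserting the epenthetic vowel yields /ʃ/ → /ʃo/, /s/ → /so/, /m/ → /mo/, /v/ → /vo/.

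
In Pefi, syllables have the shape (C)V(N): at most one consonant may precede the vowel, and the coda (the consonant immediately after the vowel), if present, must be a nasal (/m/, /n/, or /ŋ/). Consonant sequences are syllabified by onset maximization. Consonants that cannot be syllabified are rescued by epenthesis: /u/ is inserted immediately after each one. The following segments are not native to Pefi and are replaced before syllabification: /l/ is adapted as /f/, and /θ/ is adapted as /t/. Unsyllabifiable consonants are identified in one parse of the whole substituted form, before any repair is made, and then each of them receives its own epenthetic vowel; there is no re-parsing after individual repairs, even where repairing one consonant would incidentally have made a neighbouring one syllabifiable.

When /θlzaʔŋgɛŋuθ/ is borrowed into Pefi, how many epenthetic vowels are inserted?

After substitution the input is /tfzaʔŋgɛŋut/.
The unsyllabifiable consonants are /t/, /f/, /ʔ/, /ŋ/, /t/; each receives one epenthetic vowel.

5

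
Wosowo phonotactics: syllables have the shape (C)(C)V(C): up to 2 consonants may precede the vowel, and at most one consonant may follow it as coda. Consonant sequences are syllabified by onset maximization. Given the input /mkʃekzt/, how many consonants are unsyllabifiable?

Syllabifying with onset maximization leaves /m/, /z/, /t/ stranded (at most one coda consonant is licensed; onsets may contain at most 2 consonants).

3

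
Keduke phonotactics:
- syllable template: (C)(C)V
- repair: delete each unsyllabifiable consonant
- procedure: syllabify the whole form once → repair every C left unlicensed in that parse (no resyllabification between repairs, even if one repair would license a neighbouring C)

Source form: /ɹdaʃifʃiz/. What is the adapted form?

Syllabifying with onset maximization leaves /z/ stranded (no codas are permitted; onsets may contain at most 2 consonants).
Each unlicensed consonant is deleted: /z/.

ɹdaʃifʃi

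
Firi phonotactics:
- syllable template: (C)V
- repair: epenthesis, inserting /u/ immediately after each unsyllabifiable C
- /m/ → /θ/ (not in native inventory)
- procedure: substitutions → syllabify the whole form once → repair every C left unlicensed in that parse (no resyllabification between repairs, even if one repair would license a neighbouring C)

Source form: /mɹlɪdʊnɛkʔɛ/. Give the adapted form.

θuɹulɪdʊnɛkuʔɛ

Substitution: /m/ → /θ/, giving /θɹlɪdʊnɛkʔɛ/.
Under (C)V, the unsyllabifiable consonants are /θ/, /ɹ/, /k/ (no codas are permitted; onsets are limited to one consonant).
Epenthesis after each stranded consonant: /θ/ → /θu/, /ɹ/ → /ɹu/, /k/ → /ku/.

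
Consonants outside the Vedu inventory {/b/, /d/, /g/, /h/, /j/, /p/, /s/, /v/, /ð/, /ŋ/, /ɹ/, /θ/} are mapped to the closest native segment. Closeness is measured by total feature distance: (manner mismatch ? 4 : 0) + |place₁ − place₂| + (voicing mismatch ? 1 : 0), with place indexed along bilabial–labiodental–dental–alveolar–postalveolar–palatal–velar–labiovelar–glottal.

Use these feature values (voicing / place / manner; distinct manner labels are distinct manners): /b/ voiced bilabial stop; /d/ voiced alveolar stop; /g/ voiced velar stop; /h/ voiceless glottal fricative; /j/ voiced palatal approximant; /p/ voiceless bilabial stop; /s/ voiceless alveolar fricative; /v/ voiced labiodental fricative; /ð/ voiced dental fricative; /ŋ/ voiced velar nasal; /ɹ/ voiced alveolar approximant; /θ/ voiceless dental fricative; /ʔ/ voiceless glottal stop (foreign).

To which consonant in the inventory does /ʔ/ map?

g

/g/ is closest: same manner (stop), place distance 2 (glottal→velar), voicing differs (+1); total 3. Next closest is /h/ at distance 4.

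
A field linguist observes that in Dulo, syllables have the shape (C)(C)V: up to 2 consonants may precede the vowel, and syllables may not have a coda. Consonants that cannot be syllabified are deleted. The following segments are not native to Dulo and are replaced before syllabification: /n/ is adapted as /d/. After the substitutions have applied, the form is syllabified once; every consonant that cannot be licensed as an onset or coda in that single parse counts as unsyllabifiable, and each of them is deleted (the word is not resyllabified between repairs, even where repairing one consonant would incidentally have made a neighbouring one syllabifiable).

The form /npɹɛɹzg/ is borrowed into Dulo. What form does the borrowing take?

pɹɛ

Substitution: /n/ → /d/, giving /dpɹɛɹzg/.
Under (C)(C)V, the unsyllabifiable consonants are /d/, /ɹ/, /z/, /g/ (no codas are permitted; onsets may contain at most 2 consonants).
Deleting the stranded consonants removes /d/, /ɹ/, /z/, /g/.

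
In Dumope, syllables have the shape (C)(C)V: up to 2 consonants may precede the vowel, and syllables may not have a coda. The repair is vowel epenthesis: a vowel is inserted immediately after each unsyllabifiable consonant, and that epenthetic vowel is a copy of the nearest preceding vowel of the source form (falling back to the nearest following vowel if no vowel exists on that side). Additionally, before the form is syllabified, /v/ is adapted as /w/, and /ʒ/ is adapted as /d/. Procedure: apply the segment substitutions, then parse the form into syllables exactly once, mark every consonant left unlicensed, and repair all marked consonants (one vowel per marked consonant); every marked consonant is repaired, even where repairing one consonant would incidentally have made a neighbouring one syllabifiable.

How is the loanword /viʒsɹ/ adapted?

widisiɹi

Substitution: /v/ → /w/, /ʒ/ → /d/, giving /widsɹ/.
Syllabifying with onset maximization leaves /d/, /s/, /ɹ/ stranded (no codas are permitted; onsets may contain at most 2 consonants).
Each unlicensed consonant becomes the onset of a new syllable: /d/ → /di/, /s/ → /si/, /ɹ/ → /ɹi/.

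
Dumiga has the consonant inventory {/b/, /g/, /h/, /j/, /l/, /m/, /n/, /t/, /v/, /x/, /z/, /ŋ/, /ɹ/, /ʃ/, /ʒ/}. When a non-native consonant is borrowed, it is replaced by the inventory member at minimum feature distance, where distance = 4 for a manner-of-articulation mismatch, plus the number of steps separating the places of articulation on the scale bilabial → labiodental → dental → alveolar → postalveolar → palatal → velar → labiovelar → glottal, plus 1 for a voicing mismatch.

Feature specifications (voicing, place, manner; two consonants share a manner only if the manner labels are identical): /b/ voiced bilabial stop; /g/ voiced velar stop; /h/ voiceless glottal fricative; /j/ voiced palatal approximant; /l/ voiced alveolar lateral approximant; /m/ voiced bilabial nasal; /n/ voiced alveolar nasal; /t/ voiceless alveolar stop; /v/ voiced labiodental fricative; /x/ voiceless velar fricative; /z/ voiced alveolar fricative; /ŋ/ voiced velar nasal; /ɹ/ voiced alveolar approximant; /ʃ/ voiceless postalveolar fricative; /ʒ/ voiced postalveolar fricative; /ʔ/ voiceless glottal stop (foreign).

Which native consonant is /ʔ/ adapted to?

/g/ is closest: same manner (stop), place distance 2 (glottal→velar), voicing differs (+1); total 3. Next closest is /h/ at distance 4.

g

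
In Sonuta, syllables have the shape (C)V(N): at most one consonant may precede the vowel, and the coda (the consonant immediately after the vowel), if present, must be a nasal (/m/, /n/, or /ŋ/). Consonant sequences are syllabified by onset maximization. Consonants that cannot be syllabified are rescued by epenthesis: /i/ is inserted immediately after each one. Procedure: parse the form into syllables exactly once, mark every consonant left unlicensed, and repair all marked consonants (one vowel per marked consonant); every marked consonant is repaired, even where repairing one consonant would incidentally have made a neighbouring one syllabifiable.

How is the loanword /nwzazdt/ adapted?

The consonants /n/, /w/, /z/, /d/, /t/ cannot be parsed into a legal (C)V(N) syllable (only a nasal (/m/, /n/, or /ŋ/) is licensed in coda position; onsets are limited to one consonant).
Inserting the epenthetic vowel yields /n/ → /ni/, /w/ → /wi/, /z/ → /zi/, /d/ → /di/, /t/ → /ti/.

niwizaziditi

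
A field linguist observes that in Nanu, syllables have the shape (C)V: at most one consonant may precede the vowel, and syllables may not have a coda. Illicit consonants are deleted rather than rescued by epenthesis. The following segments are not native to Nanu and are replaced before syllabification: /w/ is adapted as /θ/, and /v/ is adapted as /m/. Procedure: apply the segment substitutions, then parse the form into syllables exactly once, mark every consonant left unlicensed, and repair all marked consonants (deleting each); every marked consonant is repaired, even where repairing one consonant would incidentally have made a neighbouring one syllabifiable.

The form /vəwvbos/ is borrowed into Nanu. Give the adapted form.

Substitution: /v/ → /m/, /w/ → /θ/, giving /məθmbos/.
The consonants /θ/, /m/, /s/ cannot be parsed into a legal (C)V syllable (no codas are permitted; onsets are limited to one consonant).
Each unlicensed consonant is deleted: /θ/, /m/, /s/.

məbo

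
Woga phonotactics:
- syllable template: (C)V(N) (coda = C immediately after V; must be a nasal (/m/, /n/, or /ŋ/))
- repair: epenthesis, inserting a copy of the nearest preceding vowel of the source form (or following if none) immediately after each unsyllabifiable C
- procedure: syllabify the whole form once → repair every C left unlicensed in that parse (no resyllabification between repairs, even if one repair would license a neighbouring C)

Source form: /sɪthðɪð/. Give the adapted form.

Syllabifying with onset maximization leaves /t/, /h/, /ð/ stranded (only a nasal (/m/, /n/, or /ŋ/) is licensed in coda position; onsets are limited to one consonant).
Inserting the epenthetic vowel yields /t/ → /tɪ/, /h/ → /hɪ/, /ð/ → /ðɪ/.

sɪtɪhɪðɪðɪ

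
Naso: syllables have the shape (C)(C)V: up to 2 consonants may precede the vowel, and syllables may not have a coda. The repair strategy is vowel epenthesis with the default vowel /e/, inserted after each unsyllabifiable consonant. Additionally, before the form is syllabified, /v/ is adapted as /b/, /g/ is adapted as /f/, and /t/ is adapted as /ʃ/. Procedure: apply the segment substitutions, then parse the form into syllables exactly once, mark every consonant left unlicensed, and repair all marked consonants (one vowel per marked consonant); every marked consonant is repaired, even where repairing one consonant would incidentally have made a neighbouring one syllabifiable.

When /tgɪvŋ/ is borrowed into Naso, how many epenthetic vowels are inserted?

After substitution the input is /ʃfɪbŋ/.
The unsyllabifiable consonants are /b/, /ŋ/; each receives one epenthetic vowel.

2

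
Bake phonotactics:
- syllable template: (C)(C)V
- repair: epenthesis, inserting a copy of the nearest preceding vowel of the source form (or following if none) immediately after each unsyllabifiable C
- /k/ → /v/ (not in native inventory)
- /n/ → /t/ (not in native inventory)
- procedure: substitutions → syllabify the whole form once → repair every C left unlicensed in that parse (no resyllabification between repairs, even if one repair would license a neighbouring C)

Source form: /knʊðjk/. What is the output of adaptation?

vtʊðʊjʊvʊ

Substitution: /k/ → /v/, /n/ → /t/, giving /vtʊðjv/.
The consonants /ð/, /j/, /v/ cannot be parsed into a legal (C)(C)V syllable (no codas are permitted; onsets may contain at most 2 consonants).
Each unlicensed consonant becomes the onset of a new syllable: /ð/ → /ðʊ/, /j/ → /jʊ/, /v/ → /vʊ/.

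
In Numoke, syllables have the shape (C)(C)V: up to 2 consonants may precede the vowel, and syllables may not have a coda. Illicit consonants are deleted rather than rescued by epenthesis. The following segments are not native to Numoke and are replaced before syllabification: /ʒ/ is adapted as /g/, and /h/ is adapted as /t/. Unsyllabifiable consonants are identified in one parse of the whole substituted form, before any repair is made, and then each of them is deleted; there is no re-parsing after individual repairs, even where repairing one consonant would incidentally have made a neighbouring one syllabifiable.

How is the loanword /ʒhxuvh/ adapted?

txu

Substitution: /ʒ/ → /g/, /h/ → /t/, giving /gtxuvt/.
Under (C)(C)V, the unsyllabifiable consonants are /g/, /v/, /t/ (no codas are permitted; onsets may contain at most 2 consonants).
Deletion applies to /g/, /v/, /t/.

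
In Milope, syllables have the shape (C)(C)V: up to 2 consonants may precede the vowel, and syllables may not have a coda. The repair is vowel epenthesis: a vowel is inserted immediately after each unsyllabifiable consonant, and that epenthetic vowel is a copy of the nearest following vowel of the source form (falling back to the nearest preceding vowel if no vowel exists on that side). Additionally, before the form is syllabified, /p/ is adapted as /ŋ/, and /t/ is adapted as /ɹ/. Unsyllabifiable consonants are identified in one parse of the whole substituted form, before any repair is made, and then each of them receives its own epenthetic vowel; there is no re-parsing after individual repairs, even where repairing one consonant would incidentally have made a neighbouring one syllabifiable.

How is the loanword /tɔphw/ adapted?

Substitution: /t/ → /ɹ/, /p/ → /ŋ/, giving /ɹɔŋhw/.
Under (C)(C)V, the unsyllabifiable consonants are /ŋ/, /h/, /w/ (no codas are permitted; onsets may contain at most 2 consonants).
Inserting the epenthetic vowel yields /ŋ/ → /ŋɔ/, /h/ → /hɔ/, /w/ → /wɔ/.

ɹɔŋɔhɔwɔ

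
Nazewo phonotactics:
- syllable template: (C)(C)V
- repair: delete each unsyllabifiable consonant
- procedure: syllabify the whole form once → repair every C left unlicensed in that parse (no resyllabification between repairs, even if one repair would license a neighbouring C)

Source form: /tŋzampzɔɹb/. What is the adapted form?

ŋzapzɔ

Under (C)(C)V, the unsyllabifiable consonants are /t/, /m/, /ɹ/, /b/ (no codas are permitted; onsets may contain at most 2 consonants).
Deleting the stranded consonants removes /t/, /m/, /ɹ/, /b/.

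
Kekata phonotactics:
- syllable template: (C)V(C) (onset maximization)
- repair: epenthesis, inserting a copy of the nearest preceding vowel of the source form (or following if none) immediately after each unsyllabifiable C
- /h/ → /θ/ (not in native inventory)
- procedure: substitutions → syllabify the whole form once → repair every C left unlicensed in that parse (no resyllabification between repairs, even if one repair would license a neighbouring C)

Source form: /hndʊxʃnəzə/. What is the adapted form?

Substitution: /h/ → /θ/, giving /θndʊxʃnəzə/.
The consonants /θ/, /n/, /ʃ/ cannot be parsed into a legal (C)V(C) syllable (at most one coda consonant is licensed; onsets are limited to one consonant).
Inserting the epenthetic vowel yields /θ/ → /θʊ/, /n/ → /nʊ/, /ʃ/ → /ʃʊ/.

θʊnʊdʊxʃʊnəzə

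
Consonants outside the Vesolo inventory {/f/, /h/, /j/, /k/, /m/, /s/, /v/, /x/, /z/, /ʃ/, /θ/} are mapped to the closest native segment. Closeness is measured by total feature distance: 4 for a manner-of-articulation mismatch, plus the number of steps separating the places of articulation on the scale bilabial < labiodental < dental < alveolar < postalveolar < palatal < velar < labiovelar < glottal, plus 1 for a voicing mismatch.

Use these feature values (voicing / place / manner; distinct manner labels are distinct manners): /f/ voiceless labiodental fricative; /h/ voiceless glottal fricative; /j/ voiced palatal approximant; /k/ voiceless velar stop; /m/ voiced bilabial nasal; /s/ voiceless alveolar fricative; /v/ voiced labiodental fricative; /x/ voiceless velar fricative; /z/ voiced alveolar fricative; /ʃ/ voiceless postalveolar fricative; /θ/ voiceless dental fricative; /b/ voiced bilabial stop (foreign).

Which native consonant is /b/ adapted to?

m

/m/ is closest: manner differs (stop→nasal, +4), place distance 0 (bilabial→bilabial), same voicing; total 4. Next closest is /v/ at distance 5.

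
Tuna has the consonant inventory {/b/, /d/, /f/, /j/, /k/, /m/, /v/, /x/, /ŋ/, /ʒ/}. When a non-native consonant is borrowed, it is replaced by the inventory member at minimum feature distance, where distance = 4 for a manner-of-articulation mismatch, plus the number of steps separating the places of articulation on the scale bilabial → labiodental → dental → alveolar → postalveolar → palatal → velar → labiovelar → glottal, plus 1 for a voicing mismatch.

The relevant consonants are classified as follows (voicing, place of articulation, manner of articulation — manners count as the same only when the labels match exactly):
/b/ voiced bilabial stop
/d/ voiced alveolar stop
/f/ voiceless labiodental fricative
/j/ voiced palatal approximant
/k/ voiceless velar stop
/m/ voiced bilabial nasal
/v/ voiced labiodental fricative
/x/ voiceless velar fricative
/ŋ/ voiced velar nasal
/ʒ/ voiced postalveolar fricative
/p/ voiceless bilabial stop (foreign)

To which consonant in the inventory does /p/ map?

/b/ is closest: same manner (stop), place distance 0 (bilabial→bilabial), voicing differs (+1); total 1. Next closest is /d/ at distance 4.

b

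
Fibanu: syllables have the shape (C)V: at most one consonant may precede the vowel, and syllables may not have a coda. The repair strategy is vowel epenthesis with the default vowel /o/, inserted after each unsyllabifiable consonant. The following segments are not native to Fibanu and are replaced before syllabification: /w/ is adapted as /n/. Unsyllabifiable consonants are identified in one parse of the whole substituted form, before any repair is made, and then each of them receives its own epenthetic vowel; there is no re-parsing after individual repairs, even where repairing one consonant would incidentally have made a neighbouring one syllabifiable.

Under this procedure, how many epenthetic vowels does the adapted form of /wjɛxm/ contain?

After substitution the input is /njɛxm/.
The unsyllabifiable consonants are /n/, /x/, /m/; each receives one epenthetic vowel.

3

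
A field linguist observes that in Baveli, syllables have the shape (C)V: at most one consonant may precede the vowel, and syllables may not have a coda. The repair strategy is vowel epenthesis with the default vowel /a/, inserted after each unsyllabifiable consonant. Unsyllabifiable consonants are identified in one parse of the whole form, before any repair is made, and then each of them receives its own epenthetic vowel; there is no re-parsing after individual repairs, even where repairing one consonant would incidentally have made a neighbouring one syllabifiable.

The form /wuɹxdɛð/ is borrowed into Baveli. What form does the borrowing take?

The consonants /ɹ/, /x/, /ð/ cannot be parsed into a legal (C)V syllable (no codas are permitted; onsets are limited to one consonant).
Epenthesis after each stranded consonant: /ɹ/ → /ɹa/, /x/ → /xa/, /ð/ → /ða/.

wuɹaxadɛða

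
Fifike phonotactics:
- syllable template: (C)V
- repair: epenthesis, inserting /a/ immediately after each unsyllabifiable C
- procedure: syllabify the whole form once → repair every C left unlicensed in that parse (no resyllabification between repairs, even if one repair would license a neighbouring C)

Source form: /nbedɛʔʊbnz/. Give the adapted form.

nabedɛʔʊbanaza

Under (C)V, the unsyllabifiable consonants are /n/, /b/, /n/, /z/ (no codas are permitted; onsets are limited to one consonant).
Inserting the epenthetic vowel yields /n/ → /na/, /b/ → /ba/, /n/ → /na/, /z/ → /za/.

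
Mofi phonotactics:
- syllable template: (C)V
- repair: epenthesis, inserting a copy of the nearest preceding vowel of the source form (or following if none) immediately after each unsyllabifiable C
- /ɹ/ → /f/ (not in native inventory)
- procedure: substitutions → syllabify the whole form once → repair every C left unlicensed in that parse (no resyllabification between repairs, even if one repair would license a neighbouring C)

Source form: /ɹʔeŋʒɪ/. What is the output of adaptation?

feʔeŋeʒɪ

Substitution: /ɹ/ → /f/, giving /fʔeŋʒɪ/.
Syllabifying with onset maximization leaves /f/, /ŋ/ stranded (no codas are permitted; onsets are limited to one consonant).
Each unlicensed consonant becomes the onset of a new syllable: /f/ → /fe/, /ŋ/ → /ŋe/.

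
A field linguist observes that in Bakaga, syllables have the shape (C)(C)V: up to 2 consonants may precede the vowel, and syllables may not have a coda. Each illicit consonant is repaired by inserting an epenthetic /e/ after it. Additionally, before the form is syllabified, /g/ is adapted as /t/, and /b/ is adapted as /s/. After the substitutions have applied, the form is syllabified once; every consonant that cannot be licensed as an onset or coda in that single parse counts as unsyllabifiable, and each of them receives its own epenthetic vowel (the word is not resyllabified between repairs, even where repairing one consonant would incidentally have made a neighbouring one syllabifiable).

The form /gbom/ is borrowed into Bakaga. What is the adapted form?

tsome

Substitution: /g/ → /t/, /b/ → /s/, giving /tsom/.
Syllabifying with onset maximization leaves /m/ stranded (no codas are permitted; onsets may contain at most 2 consonants).
Inserting the epenthetic vowel yields /m/ → /me/.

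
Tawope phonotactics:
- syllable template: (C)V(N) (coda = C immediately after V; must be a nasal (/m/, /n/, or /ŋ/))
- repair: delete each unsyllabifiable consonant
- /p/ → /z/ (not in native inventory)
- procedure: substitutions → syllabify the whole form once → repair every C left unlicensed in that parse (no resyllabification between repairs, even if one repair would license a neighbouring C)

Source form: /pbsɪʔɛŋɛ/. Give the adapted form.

Substitution: /p/ → /z/, giving /zbsɪʔɛŋɛ/.
Syllabifying with onset maximization leaves /z/, /b/ stranded (only a nasal (/m/, /n/, or /ŋ/) is licensed in coda position; onsets are limited to one consonant).
Deletion applies to /z/, /b/.

sɪʔɛŋɛ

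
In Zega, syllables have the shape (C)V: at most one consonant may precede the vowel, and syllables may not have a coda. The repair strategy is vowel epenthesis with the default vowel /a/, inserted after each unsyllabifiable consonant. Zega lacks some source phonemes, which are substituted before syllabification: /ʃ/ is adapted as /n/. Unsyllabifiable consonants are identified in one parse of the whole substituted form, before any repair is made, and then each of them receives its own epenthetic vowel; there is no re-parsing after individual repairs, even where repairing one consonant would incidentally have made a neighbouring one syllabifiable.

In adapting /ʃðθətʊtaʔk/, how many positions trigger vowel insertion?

4

After substitution the input is /nðθətʊtaʔk/.
The unsyllabifiable consonants are /n/, /ð/, /ʔ/, /k/; each receives one epenthetic vowel.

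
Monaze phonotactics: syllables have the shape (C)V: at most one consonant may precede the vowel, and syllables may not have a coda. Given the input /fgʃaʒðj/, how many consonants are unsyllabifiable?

The consonants /f/, /g/, /ʒ/, /ð/, /j/ cannot be parsed into a legal (C)V syllable (no codas are permitted; onsets are limited to one consonant).

5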